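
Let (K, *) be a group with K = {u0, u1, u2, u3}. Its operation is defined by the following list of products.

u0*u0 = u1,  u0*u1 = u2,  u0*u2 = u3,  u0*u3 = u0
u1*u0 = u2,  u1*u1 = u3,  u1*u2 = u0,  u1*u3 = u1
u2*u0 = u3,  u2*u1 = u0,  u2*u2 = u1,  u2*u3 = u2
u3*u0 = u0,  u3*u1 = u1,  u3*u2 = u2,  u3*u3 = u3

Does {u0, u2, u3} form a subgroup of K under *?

u2*u2 = u1, which is not in {u0, u2, u3}.
The subset is not closed under *, so it is not a subgroup.

No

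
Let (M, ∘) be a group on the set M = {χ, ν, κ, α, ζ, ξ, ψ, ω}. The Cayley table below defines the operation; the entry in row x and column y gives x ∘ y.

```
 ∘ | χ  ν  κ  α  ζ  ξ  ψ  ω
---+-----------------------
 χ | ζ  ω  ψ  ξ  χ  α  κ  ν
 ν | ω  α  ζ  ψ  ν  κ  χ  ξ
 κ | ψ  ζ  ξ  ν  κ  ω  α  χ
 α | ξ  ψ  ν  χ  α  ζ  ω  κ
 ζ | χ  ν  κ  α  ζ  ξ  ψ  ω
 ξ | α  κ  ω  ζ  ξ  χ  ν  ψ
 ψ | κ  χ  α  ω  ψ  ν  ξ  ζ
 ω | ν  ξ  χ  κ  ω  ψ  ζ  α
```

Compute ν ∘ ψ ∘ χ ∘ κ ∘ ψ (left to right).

ν ∘ ψ = χ
χ ∘ χ = ζ
ζ ∘ κ = κ
κ ∘ ψ = α

α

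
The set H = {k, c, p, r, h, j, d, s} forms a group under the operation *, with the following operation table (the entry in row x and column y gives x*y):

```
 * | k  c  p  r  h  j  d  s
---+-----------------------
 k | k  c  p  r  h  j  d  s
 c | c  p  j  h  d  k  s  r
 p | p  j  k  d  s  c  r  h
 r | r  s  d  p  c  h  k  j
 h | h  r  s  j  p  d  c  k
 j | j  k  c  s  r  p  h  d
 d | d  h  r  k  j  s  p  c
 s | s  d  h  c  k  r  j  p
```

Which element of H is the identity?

k

The identity e satisfies e*x = x for all x, so its row in the table reproduces the column headers.
Row k reads: k, c, p, r, h, j, d, s — exactly the header order. So k is the identity.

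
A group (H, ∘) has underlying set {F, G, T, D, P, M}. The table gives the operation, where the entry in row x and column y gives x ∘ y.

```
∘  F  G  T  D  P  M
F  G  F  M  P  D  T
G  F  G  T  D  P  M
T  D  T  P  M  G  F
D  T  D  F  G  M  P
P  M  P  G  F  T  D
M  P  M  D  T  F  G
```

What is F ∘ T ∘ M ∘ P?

F ∘ T = M
M ∘ M = G
G ∘ P = P

P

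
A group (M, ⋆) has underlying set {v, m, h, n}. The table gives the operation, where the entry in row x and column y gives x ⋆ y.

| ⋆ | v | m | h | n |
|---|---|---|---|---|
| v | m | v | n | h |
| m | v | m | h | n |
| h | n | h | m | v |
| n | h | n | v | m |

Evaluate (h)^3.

h^1 = h
h^2 = h ⋆ h = m
h^3 = m ⋆ h = h
(Structurally, M here is isomorphic to the Klein four-group V_4.)

h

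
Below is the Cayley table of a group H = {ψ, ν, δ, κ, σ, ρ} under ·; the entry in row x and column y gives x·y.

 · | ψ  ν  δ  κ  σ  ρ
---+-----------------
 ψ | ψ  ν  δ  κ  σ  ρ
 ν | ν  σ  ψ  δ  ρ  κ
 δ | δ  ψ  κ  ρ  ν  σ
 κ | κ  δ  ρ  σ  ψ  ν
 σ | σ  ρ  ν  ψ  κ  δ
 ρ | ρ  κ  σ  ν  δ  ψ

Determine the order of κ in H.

3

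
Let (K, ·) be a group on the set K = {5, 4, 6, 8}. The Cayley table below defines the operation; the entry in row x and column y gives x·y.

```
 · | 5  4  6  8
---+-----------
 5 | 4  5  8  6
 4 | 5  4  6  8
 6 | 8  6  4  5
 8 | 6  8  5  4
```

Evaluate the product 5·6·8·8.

5·6 = 8
8·8 = 4
4·8 = 8

8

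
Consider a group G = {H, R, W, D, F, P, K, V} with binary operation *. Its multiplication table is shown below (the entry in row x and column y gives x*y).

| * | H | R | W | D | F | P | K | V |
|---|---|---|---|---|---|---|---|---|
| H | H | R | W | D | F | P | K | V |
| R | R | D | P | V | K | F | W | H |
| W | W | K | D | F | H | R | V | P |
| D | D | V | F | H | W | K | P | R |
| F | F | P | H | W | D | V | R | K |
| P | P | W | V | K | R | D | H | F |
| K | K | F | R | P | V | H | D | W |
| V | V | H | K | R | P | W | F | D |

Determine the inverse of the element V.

R

First locate the identity: row H matches the header, so H is the identity.
Scan row V for H: V*R = H. Hence V^(-1) = R.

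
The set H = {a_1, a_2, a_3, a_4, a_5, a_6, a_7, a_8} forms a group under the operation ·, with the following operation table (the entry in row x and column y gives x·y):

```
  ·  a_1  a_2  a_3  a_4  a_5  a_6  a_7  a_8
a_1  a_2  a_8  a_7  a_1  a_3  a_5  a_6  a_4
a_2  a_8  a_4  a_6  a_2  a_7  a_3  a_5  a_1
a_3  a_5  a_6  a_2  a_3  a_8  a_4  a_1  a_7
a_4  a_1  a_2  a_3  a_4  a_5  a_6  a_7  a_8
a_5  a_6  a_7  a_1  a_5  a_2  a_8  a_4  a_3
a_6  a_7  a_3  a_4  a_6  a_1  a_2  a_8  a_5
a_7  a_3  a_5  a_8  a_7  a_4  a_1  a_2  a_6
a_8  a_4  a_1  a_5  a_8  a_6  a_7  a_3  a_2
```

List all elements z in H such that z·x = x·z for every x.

{a_2, a_4}

An element z is central iff its row equals its column in the table.
For a_5: a_5·a_3 = a_1 ≠ a_8 = a_3·a_5, so a_5 ∉ Z.
Checking each element this way leaves Z(H) = {a_2, a_4}.
(Structurally, H here is isomorphic to the quaternion group Q_8.)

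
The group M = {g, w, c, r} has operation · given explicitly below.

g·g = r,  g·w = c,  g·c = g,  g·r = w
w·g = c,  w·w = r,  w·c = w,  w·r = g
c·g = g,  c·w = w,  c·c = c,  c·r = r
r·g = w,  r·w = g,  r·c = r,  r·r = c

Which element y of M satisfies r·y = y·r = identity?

First locate the identity: row c matches the header, so c is the identity.
Scan row r for c: r·r = c. Hence r^(-1) = r.
(Structurally, M here is isomorphic to the cyclic group Z_4.)

r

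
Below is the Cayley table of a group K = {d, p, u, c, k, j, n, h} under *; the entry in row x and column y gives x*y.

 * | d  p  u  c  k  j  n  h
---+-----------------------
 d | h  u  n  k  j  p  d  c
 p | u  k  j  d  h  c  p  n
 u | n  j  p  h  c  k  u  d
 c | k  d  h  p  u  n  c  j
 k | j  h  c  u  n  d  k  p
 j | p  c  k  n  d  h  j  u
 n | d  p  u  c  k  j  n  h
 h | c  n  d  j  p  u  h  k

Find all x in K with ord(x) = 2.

{k}

Identity is n. Compute the order of each non-identity element by repeated multiplication:
  d: d → h → c → k → j → p → u → n  (order 8)
  p: p → k → h → n  (order 4)
  u: u → p → j → k → c → h → d → n  (order 8)
  c: c → p → d → k → u → h → j → n  (order 8)
  k: k → n  (order 2)
  j: j → h → u → k → d → p → c → n  (order 8)
  h: h → k → p → n  (order 4)
Elements of order 2: {k}.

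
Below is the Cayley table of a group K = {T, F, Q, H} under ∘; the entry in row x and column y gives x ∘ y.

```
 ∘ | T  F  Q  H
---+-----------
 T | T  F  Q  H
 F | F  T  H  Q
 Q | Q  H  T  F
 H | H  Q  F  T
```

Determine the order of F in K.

2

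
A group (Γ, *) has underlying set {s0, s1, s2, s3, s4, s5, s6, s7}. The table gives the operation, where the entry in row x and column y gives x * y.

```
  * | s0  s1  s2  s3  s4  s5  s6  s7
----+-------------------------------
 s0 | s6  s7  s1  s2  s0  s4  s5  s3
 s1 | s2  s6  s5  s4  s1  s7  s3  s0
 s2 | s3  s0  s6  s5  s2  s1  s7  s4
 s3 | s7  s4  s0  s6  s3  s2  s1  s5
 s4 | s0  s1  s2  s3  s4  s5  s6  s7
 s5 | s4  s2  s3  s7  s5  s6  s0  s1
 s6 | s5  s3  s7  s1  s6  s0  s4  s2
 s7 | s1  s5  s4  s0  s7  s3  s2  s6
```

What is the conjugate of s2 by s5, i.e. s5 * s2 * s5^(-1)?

s7

The identity is s4. In row s5, the entry s4 sits in column s0, so s5^(-1) = s0.
s5 * s2 = s3
s3 * s0 = s7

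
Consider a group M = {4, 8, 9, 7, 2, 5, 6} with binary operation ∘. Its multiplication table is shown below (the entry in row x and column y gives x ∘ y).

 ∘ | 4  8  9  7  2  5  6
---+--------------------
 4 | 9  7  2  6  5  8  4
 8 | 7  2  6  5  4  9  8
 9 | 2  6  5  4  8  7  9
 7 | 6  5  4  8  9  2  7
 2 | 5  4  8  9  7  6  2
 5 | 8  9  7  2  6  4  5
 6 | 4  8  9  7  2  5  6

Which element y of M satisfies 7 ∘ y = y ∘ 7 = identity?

First locate the identity: row 6 matches the header, so 6 is the identity.
Scan row 7 for 6: 7 ∘ 4 = 6. Hence 7^(-1) = 4.

4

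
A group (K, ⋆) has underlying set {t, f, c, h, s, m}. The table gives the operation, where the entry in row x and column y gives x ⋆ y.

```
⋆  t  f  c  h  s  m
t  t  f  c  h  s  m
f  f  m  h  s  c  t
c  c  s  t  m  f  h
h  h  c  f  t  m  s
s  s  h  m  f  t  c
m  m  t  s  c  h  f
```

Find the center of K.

{t}

An element z is central iff its row equals its column in the table.
For m: m ⋆ s = h ≠ c = s ⋆ m, so m ∉ Z.
Checking each element this way leaves Z(K) = {t}.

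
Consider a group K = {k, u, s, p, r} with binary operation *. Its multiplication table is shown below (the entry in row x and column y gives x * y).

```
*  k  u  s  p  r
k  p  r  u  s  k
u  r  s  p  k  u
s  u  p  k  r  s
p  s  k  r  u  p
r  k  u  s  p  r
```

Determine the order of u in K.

5

The identity element is r (its row matches the header).
u^1 = u
u^2 = u * u = s
u^3 = s * u = p
u^4 = p * u = k
u^5 = k * u = r
The first power of u equal to the identity is u^5, so ord(u) = 5.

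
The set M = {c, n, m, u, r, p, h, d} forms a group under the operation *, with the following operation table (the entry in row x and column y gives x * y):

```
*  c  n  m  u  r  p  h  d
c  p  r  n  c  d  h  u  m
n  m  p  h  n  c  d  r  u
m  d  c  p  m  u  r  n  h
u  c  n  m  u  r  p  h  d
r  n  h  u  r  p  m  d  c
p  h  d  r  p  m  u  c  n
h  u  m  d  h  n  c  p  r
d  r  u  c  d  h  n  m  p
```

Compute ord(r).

4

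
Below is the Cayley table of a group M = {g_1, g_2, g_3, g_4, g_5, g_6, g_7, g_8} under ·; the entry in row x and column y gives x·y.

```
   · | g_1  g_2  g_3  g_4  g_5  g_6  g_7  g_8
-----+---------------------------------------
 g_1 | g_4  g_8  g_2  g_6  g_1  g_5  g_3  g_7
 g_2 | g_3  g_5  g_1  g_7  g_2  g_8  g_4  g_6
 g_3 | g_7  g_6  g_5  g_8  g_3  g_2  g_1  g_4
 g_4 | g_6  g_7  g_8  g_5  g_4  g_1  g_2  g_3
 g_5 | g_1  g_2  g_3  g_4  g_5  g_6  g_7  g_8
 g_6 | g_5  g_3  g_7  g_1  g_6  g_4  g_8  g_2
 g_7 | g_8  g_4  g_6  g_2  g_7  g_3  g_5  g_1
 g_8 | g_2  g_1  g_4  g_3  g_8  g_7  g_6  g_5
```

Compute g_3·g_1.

g_7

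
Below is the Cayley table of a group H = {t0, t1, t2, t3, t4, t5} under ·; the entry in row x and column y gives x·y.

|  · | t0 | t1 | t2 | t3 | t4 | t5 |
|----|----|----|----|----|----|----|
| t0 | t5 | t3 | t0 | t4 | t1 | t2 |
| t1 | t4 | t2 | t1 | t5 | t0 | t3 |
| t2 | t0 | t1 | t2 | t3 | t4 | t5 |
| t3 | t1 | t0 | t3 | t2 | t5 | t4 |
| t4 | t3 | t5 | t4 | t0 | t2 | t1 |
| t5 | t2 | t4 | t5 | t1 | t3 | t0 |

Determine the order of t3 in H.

2

The identity element is t2 (its row matches the header).
t3^1 = t3
t3^2 = t3·t3 = t2
The first power of t3 equal to the identity is t3^2, so ord(t3) = 2.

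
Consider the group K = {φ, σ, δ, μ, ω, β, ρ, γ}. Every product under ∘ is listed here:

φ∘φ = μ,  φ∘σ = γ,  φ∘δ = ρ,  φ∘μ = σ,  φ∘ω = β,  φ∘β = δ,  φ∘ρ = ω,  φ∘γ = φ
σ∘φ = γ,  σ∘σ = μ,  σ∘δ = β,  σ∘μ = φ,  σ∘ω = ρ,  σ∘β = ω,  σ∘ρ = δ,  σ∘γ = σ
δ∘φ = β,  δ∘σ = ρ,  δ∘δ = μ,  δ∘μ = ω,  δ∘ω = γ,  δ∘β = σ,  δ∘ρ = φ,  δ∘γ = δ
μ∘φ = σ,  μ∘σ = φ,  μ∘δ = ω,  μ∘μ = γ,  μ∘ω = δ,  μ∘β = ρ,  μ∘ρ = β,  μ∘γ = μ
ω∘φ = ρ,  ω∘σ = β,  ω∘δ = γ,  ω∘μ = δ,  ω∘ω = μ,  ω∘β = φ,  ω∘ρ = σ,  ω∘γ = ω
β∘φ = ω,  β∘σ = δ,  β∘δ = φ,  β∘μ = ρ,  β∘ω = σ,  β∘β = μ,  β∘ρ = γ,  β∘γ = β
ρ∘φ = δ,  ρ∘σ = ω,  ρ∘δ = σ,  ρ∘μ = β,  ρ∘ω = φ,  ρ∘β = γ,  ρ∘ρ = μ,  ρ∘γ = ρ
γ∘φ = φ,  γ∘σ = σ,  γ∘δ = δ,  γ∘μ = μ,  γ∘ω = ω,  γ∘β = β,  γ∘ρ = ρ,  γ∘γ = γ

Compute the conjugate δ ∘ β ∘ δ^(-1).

ρ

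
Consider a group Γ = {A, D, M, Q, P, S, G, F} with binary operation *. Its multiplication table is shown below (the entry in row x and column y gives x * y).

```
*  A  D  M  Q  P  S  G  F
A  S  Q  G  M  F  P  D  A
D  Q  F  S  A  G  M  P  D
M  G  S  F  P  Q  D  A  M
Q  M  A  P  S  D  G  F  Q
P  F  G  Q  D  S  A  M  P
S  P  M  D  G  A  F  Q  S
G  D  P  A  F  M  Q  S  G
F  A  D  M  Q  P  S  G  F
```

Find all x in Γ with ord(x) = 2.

{D, M, S}

Identity is F. Compute the order of each non-identity element by repeated multiplication:
  A: A → S → P → F  (order 4)
  D: D → F  (order 2)
  M: M → F  (order 2)
  Q: Q → S → G → F  (order 4)
  P: P → S → A → F  (order 4)
  S: S → F  (order 2)
  G: G → S → Q → F  (order 4)
Elements of order 2: {D, M, S}.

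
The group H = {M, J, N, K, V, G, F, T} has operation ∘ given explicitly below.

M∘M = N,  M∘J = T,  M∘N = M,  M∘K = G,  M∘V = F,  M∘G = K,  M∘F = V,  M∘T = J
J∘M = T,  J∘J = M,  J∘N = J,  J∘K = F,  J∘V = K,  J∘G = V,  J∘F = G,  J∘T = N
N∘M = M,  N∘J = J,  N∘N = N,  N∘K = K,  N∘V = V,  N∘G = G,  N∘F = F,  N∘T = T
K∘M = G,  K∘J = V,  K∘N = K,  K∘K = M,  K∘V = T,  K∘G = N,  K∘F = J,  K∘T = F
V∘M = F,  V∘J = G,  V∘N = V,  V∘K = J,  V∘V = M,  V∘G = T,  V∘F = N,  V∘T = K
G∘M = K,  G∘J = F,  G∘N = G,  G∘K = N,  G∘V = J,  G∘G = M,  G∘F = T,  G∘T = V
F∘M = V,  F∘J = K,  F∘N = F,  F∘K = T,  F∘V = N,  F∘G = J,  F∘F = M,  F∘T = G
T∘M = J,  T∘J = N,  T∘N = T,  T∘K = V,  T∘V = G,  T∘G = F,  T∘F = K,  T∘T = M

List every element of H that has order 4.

{F, G, J, K, T, V}

Identity is N. Compute the order of each non-identity element by repeated multiplication:
  M: M → N  (order 2)
  J: J → M → T → N  (order 4)
  K: K → M → G → N  (order 4)
  V: V → M → F → N  (order 4)
  G: G → M → K → N  (order 4)
  F: F → M → V → N  (order 4)
  T: T → M → J → N  (order 4)
Elements of order 4: {F, G, J, K, T, V}.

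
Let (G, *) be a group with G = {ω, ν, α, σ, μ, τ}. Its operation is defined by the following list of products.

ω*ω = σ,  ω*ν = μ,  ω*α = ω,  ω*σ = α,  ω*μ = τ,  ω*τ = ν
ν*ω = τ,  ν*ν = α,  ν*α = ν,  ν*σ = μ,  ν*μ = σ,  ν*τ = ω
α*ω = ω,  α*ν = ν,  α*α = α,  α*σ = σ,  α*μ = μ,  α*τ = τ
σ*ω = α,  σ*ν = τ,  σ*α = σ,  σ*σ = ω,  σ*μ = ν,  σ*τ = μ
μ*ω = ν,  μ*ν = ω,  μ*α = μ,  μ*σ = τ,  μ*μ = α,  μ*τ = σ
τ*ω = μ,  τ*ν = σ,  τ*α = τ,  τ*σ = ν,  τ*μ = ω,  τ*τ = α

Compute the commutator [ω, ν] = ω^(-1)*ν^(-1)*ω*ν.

Identity is α; from the table ω^(-1) = σ and ν^(-1) = ν.
σ*ν = τ
τ*ω = μ
μ*ν = ω
(Structurally, G here is isomorphic to the symmetric group S_3.)

ω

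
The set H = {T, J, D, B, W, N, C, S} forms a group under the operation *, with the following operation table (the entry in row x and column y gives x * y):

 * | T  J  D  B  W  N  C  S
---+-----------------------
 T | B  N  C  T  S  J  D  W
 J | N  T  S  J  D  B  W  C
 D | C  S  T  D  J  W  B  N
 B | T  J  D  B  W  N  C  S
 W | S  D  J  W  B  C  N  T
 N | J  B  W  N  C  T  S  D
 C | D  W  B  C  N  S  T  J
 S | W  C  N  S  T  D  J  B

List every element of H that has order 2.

{S, T, W}

Identity is B. Compute the order of each non-identity element by repeated multiplication:
  T: T → B  (order 2)
  J: J → T → N → B  (order 4)
  D: D → T → C → B  (order 4)
  W: W → B  (order 2)
  N: N → T → J → B  (order 4)
  C: C → T → D → B  (order 4)
  S: S → B  (order 2)
Elements of order 2: {S, T, W}.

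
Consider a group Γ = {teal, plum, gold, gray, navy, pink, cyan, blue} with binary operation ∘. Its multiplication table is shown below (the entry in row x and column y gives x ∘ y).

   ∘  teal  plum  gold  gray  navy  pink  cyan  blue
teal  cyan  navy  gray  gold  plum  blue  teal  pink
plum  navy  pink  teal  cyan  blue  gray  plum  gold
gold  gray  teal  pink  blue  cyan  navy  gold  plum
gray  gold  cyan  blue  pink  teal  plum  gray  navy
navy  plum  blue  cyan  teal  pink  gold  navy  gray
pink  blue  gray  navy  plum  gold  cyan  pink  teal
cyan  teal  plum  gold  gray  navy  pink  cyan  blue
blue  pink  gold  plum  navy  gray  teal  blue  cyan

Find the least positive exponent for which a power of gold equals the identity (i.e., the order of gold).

4

The identity element is cyan (its row matches the header).
gold^1 = gold
gold^2 = gold ∘ gold = pink
gold^3 = pink ∘ gold = navy
gold^4 = navy ∘ gold = cyan
The first power of gold equal to the identity is gold^4, so ord(gold) = 4.
(Structurally, Γ here is isomorphic to Z_2 x Z_4.)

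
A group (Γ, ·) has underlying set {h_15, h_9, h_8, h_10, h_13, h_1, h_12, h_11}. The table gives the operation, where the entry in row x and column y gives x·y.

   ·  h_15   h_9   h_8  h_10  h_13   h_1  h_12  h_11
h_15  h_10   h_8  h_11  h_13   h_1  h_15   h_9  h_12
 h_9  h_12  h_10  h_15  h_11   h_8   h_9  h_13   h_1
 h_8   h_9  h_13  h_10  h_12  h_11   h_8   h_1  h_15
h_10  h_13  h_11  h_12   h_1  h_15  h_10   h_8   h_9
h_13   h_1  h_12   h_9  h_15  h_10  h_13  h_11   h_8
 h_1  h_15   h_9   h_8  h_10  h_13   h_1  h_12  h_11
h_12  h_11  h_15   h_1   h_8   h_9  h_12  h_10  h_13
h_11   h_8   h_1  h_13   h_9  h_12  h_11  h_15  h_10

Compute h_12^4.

h_12^1 = h_12
h_12^2 = h_12·h_12 = h_10
h_12^3 = h_10·h_12 = h_8
h_12^4 = h_8·h_12 = h_1

h_1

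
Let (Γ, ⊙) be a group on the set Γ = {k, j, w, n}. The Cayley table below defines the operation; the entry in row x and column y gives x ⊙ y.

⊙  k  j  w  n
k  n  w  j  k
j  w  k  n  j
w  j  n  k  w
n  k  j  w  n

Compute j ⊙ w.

n

Read row j, column w: j ⊙ w = n.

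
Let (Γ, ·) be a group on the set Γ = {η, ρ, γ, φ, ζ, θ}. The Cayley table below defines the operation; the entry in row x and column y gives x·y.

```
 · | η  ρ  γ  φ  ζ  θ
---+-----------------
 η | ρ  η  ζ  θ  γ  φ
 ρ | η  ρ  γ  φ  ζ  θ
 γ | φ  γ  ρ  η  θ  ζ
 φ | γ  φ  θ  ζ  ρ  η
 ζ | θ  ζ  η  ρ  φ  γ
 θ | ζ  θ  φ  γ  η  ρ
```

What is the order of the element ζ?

3

The identity element is ρ (its row matches the header).
ζ^1 = ζ
ζ^2 = ζ·ζ = φ
ζ^3 = φ·ζ = ρ
The first power of ζ equal to the identity is ζ^3, so ord(ζ) = 3.
(Structurally, Γ here is isomorphic to the symmetric group S_3.)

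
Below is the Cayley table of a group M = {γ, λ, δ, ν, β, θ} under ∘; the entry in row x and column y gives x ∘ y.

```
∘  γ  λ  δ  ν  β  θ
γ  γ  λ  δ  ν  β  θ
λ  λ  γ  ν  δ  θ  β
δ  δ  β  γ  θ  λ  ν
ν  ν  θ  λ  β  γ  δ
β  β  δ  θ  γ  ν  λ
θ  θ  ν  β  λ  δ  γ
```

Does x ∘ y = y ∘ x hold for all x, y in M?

ν ∘ θ = δ but θ ∘ ν = λ.
Since ν and θ do not commute, M is not abelian.

No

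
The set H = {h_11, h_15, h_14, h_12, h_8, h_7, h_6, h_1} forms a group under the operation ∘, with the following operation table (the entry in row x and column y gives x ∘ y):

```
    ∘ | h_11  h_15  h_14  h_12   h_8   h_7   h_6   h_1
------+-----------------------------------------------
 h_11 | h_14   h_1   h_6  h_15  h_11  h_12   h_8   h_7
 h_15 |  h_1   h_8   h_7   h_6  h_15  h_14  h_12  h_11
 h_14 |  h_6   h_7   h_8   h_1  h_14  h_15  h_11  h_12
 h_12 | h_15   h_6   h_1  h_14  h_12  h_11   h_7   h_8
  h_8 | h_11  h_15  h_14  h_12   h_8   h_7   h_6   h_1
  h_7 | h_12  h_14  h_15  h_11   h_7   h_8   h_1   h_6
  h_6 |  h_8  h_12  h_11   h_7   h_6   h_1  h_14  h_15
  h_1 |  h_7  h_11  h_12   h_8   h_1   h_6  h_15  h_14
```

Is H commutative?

Yes

Check whether the table is symmetric across its main diagonal.
Every entry (row x, col y) equals the entry (row y, col x), so H is abelian.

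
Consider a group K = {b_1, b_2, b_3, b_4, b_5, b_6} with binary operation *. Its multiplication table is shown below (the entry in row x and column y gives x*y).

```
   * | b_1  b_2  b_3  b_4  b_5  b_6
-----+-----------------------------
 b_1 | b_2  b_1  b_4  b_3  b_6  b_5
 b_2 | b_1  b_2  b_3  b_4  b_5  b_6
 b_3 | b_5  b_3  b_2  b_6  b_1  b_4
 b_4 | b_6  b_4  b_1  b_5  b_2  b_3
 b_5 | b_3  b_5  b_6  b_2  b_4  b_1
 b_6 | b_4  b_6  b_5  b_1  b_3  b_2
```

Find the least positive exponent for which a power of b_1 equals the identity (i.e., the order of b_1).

2

The identity element is b_2 (its row matches the header).
b_1^1 = b_1
b_1^2 = b_1*b_1 = b_2
The first power of b_1 equal to the identity is b_1^2, so ord(b_1) = 2.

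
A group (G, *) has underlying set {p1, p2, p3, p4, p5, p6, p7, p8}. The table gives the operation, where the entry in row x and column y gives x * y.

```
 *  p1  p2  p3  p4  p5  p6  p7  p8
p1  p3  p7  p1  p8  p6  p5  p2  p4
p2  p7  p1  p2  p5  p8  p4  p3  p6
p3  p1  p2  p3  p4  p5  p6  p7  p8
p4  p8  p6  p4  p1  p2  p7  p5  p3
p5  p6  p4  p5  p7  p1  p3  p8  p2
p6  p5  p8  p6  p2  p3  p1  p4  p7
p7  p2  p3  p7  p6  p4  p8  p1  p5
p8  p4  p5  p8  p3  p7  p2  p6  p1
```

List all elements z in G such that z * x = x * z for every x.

An element z is central iff its row equals its column in the table.
For p7: p7 * p4 = p6 ≠ p5 = p4 * p7, so p7 ∉ Z.
Checking each element this way leaves Z(G) = {p1, p3}.

{p1, p3}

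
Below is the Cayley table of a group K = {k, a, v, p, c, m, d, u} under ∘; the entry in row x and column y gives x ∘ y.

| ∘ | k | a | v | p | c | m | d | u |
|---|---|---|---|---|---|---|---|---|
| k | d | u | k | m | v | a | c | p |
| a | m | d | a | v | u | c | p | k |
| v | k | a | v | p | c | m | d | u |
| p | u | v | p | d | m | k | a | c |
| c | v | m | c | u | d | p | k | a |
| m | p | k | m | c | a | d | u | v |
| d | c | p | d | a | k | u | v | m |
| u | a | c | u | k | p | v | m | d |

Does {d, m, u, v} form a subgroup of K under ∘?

Yes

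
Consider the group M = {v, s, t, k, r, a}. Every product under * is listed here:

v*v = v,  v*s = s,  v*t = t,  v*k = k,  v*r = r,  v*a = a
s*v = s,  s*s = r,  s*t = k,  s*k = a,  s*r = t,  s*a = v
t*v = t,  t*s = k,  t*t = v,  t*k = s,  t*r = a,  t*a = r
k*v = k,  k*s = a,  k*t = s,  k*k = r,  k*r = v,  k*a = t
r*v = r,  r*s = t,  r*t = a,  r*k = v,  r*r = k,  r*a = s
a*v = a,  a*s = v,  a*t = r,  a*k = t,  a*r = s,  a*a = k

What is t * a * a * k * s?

t * a = r
r * a = s
s * k = a
a * s = v

v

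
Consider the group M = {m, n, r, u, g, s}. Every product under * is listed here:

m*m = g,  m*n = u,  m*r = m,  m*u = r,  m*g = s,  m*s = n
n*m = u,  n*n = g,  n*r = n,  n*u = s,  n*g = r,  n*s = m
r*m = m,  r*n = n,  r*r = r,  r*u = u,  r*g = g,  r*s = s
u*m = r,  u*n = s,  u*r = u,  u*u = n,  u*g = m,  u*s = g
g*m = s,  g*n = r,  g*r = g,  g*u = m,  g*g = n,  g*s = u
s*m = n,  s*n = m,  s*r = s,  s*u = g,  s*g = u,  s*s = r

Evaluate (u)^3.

u^1 = u
u^2 = u * u = n
u^3 = n * u = s

s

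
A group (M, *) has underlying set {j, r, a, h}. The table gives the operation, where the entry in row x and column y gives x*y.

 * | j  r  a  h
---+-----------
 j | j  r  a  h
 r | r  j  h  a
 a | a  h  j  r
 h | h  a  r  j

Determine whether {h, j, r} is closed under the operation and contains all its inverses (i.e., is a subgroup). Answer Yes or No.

No

r*h = a, which is not in {h, j, r}.
The subset is not closed under *, so it is not a subgroup.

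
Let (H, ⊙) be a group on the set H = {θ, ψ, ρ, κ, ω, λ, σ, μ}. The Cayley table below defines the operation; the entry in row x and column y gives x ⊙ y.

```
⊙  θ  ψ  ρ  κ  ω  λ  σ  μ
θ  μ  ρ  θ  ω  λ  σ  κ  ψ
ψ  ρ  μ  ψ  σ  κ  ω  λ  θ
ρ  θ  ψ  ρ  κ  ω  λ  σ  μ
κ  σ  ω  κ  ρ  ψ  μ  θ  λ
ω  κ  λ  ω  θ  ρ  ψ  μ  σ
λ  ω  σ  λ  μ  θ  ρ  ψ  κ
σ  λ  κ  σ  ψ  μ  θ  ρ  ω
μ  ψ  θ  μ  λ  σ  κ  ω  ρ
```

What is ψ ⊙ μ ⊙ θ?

ψ ⊙ μ = θ
θ ⊙ θ = μ

μ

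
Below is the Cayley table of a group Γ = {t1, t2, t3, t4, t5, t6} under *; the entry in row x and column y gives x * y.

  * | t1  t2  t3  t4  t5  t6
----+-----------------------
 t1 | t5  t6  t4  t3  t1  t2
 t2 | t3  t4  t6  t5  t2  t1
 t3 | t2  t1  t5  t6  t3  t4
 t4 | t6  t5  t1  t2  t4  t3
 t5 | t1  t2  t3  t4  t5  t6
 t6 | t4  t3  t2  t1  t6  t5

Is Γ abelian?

t4 * t3 = t1 but t3 * t4 = t6.
Since t4 and t3 do not commute, Γ is not abelian.

No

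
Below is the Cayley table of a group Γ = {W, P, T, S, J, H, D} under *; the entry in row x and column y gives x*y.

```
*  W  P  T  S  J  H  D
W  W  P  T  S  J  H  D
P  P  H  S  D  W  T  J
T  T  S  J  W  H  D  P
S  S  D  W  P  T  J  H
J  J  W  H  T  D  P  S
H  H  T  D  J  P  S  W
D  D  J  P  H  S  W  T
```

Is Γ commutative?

Check whether the table is symmetric across its main diagonal.
Every entry (row x, col y) equals the entry (row y, col x), so Γ is abelian.

Yes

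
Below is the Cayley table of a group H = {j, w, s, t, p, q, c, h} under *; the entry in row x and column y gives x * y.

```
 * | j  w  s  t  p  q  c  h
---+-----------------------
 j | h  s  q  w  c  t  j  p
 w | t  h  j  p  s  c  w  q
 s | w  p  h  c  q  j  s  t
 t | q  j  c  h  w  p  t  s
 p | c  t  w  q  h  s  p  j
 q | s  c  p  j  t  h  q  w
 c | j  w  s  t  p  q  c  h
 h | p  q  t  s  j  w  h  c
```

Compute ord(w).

The identity element is c (its row matches the header).
w^1 = w
w^2 = w * w = h
w^3 = h * w = q
w^4 = q * w = c
The first power of w equal to the identity is w^4, so ord(w) = 4.
(Structurally, H here is isomorphic to the quaternion group Q_8.)

4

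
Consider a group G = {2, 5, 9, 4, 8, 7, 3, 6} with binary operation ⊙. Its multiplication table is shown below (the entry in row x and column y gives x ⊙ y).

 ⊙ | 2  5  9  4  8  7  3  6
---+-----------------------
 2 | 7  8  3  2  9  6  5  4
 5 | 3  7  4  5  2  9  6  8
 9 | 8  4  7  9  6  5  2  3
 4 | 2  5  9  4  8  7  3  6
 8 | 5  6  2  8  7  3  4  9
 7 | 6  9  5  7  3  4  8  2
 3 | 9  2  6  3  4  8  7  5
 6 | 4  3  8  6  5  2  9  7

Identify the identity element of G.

4

The identity e satisfies e ⊙ x = x for all x, so its row in the table reproduces the column headers.
Row 4 reads: 2, 5, 9, 4, 8, 7, 3, 6 — exactly the header order. So 4 is the identity.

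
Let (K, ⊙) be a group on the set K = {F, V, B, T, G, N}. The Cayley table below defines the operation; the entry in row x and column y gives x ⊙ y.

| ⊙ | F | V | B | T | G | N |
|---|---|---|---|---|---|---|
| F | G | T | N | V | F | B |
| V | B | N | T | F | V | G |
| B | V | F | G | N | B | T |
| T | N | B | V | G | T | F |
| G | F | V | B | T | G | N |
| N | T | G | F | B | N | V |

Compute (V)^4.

V

V^1 = V
V^2 = V ⊙ V = N
V^3 = N ⊙ V = G
V^4 = G ⊙ V = V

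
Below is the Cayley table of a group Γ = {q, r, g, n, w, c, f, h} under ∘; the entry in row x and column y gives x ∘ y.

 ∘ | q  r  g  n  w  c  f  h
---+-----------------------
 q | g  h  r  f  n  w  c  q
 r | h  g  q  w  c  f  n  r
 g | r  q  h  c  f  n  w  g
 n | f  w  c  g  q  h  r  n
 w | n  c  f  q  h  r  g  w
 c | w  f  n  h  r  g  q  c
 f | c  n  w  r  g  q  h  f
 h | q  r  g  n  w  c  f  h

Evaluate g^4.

h

g^1 = g
g^2 = g ∘ g = h
g^3 = h ∘ g = g
g^4 = g ∘ g = h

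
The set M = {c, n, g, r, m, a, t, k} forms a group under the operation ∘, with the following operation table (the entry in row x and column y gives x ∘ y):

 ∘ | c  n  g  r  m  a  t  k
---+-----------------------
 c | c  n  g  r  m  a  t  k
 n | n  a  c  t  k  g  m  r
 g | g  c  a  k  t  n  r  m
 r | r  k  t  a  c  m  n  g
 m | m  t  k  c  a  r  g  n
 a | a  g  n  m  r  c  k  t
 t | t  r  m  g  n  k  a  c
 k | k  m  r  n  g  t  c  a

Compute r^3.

m

r^1 = r
r^2 = r ∘ r = a
r^3 = a ∘ r = m
(Structurally, M here is isomorphic to the quaternion group Q_8.)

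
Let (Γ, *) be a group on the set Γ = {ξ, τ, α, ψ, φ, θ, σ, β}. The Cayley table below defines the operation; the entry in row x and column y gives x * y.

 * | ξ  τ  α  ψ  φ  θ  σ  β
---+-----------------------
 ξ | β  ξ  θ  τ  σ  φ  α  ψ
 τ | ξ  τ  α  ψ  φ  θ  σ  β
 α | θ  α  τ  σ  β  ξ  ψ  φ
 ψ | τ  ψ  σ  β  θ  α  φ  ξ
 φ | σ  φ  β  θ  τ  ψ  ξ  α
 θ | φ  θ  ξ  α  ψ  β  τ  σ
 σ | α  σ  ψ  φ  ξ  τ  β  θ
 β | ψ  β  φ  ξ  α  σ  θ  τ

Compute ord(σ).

The identity element is τ (its row matches the header).
σ^1 = σ
σ^2 = σ * σ = β
σ^3 = β * σ = θ
σ^4 = θ * σ = τ
The first power of σ equal to the identity is σ^4, so ord(σ) = 4.
(Structurally, Γ here is isomorphic to Z_2 x Z_4.)

4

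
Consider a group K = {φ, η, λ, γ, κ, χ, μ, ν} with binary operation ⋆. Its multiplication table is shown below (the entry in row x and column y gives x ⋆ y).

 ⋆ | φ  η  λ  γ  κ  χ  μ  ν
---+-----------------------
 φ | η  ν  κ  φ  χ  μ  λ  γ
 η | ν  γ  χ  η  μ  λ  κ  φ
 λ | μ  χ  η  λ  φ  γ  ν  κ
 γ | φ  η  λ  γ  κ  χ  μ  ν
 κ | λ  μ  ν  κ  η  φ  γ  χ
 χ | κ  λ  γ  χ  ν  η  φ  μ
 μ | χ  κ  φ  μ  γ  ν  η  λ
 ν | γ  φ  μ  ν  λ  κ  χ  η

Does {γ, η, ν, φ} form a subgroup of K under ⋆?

Yes

{γ, η, ν, φ} contains the identity γ.
Checking products: every product of two elements of {γ, η, ν, φ} (read from the table) lies in {γ, η, ν, φ}, so the set is closed.
In a finite group, a nonempty closed subset is a subgroup. So {γ, η, ν, φ} ≤ K.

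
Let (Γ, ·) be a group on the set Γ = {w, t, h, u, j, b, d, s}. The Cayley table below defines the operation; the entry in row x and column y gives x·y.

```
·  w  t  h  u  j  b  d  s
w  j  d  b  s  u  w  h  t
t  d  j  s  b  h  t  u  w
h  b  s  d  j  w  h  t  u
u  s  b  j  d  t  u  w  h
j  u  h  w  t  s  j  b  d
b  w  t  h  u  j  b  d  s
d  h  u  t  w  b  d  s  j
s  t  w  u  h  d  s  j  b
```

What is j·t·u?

j

j·t = h
h·u = j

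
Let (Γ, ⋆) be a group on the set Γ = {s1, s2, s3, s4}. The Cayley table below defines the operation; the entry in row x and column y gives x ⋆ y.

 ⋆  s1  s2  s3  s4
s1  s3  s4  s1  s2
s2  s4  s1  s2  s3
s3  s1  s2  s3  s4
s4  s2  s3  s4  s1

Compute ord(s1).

The identity element is s3 (its row matches the header).
s1^1 = s1
s1^2 = s1 ⋆ s1 = s3
The first power of s1 equal to the identity is s1^2, so ord(s1) = 2.

2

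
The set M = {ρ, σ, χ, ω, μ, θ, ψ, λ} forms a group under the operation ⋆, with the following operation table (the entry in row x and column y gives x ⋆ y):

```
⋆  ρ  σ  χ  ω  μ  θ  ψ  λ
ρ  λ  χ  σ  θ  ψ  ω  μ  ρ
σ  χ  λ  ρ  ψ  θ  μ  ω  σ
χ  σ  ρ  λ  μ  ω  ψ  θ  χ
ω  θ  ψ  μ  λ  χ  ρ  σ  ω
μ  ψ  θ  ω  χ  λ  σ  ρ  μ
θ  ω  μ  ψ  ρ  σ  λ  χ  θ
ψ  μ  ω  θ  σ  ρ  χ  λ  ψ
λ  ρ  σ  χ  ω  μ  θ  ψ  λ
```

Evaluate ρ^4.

ρ^1 = ρ
ρ^2 = ρ ⋆ ρ = λ
ρ^3 = λ ⋆ ρ = ρ
ρ^4 = ρ ⋆ ρ = λ

λ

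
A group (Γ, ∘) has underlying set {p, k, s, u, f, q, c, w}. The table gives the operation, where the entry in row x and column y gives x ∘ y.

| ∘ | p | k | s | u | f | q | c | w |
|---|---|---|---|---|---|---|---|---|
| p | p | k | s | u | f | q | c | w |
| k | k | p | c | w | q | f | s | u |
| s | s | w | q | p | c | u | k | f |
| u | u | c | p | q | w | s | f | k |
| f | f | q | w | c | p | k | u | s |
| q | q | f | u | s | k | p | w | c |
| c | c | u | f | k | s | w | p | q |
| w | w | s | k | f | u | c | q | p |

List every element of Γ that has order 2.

{c, f, k, q, w}

Identity is p. Compute the order of each non-identity element by repeated multiplication:
  k: k → p  (order 2)
  s: s → q → u → p  (order 4)
  u: u → q → s → p  (order 4)
  f: f → p  (order 2)
  q: q → p  (order 2)
  c: c → p  (order 2)
  w: w → p  (order 2)
Elements of order 2: {c, f, k, q, w}.
(Structurally, Γ here is isomorphic to the dihedral group D_4.)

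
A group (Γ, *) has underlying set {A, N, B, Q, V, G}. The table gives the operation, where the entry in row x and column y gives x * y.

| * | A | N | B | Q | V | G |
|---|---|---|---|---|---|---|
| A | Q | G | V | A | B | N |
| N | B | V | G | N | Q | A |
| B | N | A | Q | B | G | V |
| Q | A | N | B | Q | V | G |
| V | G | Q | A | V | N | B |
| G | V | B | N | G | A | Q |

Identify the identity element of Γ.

Q

The identity e satisfies e * x = x for all x, so its row in the table reproduces the column headers.
Row Q reads: A, N, B, Q, V, G — exactly the header order. So Q is the identity.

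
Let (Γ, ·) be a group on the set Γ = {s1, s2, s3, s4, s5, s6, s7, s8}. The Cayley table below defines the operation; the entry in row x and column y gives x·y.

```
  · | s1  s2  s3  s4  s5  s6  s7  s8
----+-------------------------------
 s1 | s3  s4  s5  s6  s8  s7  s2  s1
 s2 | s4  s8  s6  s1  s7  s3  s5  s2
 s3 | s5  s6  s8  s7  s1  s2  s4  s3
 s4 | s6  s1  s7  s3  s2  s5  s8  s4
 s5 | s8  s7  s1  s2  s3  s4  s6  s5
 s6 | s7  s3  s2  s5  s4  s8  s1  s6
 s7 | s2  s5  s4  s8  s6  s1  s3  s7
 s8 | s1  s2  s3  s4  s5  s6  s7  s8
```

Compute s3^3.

s3^1 = s3
s3^2 = s3·s3 = s8
s3^3 = s8·s3 = s3
(Structurally, Γ here is isomorphic to Z_2 x Z_4.)

s3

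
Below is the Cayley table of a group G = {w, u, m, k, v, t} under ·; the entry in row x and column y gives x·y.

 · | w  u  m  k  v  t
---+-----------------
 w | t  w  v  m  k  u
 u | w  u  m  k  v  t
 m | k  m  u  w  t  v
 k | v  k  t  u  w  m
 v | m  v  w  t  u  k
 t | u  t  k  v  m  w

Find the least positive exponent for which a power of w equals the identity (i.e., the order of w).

3

The identity element is u (its row matches the header).
w^1 = w
w^2 = w·w = t
w^3 = t·w = u
The first power of w equal to the identity is w^3, so ord(w) = 3.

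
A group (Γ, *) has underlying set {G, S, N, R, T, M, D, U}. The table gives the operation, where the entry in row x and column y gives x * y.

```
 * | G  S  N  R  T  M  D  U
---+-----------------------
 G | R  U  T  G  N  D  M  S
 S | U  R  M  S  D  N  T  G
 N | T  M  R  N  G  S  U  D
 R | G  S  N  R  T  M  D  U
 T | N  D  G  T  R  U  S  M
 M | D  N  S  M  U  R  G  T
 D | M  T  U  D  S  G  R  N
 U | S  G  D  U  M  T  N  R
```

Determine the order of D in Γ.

The identity element is R (its row matches the header).
D^1 = D
D^2 = D * D = R
The first power of D equal to the identity is D^2, so ord(D) = 2.

2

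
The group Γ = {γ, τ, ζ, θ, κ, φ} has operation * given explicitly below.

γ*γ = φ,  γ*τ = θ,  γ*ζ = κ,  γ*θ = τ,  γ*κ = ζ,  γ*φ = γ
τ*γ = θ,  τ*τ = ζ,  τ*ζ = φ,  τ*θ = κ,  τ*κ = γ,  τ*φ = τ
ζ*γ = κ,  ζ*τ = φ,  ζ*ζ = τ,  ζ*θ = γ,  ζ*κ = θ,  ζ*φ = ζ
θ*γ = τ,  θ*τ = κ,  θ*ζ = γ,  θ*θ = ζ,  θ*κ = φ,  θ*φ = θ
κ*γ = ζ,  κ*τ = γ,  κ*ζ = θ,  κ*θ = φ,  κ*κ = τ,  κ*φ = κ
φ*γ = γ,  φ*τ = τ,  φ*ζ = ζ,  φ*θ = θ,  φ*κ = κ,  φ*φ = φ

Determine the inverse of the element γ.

γ

First locate the identity: row φ matches the header, so φ is the identity.
Scan row γ for φ: γ*γ = φ. Hence γ^(-1) = γ.
(Structurally, Γ here is isomorphic to the cyclic group Z_6.)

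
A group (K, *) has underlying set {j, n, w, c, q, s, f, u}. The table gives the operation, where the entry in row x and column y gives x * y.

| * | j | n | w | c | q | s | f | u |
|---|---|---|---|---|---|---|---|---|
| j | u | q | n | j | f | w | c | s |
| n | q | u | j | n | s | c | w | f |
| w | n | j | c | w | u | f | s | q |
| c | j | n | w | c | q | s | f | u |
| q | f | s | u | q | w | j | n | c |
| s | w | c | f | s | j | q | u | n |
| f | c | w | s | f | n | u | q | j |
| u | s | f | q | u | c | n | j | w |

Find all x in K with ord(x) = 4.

Identity is c. Compute the order of each non-identity element by repeated multiplication:
  j: j → u → s → w → n → q → f → c  (order 8)
  n: n → u → f → w → j → q → s → c  (order 8)
  w: w → c  (order 2)
  q: q → w → u → c  (order 4)
  s: s → q → j → w → f → u → n → c  (order 8)
  f: f → q → n → w → s → u → j → c  (order 8)
  u: u → w → q → c  (order 4)
Elements of order 4: {q, u}.

{q, u}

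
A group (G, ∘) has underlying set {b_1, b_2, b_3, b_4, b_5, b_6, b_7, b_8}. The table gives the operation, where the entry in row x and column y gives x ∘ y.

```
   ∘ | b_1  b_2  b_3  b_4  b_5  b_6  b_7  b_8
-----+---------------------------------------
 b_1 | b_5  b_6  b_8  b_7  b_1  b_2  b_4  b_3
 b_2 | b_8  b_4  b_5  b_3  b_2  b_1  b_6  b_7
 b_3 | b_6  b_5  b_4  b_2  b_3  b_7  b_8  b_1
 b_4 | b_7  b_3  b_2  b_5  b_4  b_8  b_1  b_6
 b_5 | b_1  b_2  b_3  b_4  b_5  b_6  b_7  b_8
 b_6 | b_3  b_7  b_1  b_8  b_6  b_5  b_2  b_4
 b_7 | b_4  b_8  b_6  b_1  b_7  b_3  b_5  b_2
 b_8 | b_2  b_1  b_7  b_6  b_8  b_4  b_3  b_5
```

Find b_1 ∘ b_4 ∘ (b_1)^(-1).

b_4

The identity is b_5. In row b_1, the entry b_5 sits in column b_1, so b_1^(-1) = b_1.
b_1 ∘ b_4 = b_7
b_7 ∘ b_1 = b_4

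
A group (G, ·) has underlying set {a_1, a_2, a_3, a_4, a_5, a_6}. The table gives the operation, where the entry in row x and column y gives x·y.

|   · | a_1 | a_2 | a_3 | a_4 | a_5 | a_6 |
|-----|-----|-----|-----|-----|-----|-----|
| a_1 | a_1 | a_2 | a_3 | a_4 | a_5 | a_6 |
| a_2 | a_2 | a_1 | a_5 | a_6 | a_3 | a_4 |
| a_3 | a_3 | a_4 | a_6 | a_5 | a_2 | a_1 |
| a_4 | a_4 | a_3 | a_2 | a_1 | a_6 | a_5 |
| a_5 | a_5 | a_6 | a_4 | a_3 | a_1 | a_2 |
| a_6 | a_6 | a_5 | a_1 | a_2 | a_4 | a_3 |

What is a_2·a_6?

a_4

Read row a_2, column a_6: a_2·a_6 = a_4.
(Structurally, G here is isomorphic to the symmetric group S_3.)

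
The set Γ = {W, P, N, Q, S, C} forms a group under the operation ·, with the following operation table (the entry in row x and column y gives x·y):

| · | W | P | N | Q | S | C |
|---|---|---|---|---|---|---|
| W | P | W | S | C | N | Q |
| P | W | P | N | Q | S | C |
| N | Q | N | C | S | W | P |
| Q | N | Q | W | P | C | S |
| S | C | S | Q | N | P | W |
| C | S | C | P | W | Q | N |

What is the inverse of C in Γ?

N

First locate the identity: row P matches the header, so P is the identity.
Scan row C for P: C·N = P. Hence C^(-1) = N.
(Structurally, Γ here is isomorphic to the symmetric group S_3.)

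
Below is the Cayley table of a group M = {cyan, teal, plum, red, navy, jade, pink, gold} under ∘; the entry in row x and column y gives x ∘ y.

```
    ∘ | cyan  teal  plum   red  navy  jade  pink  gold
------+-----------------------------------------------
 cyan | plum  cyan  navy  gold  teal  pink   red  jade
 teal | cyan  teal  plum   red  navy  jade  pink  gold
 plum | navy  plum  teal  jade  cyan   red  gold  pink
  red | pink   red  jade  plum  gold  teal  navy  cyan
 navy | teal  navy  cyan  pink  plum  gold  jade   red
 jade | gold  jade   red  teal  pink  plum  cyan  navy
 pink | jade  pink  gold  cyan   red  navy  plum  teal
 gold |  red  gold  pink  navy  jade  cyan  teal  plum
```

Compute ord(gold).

4

The identity element is teal (its row matches the header).
gold^1 = gold
gold^2 = gold ∘ gold = plum
gold^3 = plum ∘ gold = pink
gold^4 = pink ∘ gold = teal
The first power of gold equal to the identity is gold^4, so ord(gold) = 4.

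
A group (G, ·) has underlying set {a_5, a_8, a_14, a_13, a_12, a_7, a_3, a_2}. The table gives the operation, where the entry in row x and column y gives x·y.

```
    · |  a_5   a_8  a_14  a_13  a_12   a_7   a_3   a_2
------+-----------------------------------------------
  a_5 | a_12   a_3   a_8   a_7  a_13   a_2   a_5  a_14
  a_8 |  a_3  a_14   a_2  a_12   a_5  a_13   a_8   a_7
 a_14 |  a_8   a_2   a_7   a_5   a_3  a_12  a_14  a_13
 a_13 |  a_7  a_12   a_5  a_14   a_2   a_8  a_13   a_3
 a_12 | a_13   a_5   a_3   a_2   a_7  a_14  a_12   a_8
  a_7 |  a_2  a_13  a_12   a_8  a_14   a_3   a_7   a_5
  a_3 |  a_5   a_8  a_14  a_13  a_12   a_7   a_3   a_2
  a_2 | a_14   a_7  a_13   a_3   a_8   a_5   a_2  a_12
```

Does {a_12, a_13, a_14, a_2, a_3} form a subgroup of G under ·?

No

a_13·a_14 = a_5, which is not in {a_12, a_13, a_14, a_2, a_3}.
The subset is not closed under ·, so it is not a subgroup.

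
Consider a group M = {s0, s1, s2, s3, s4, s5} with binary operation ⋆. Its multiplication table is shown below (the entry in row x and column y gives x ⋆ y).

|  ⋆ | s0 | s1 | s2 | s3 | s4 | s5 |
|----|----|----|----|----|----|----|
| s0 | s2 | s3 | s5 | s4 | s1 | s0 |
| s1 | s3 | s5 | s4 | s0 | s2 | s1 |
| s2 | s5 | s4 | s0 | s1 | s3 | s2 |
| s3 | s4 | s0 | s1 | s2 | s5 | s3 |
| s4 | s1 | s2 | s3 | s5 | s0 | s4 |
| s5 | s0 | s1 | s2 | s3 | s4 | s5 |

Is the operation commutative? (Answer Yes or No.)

Check whether the table is symmetric across its main diagonal.
Every entry (row x, col y) equals the entry (row y, col x), so M is abelian.

Yes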